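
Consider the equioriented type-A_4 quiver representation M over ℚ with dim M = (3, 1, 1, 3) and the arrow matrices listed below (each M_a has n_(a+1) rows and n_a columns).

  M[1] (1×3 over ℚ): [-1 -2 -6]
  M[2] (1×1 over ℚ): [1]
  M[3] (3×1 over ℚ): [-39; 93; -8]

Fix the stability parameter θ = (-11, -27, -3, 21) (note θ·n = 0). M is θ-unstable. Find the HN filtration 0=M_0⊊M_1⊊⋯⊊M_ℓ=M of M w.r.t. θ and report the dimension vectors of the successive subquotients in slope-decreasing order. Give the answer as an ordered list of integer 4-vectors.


Via rank(M_{q-1}∘⋯∘M_p): M ≅ I[1,1]^2, I[1,4], I[4,4]^2.
μ_θ-semistable layers: μ^(1)=21; μ^(2)=-3; μ^(3)=-11; μ^(4)=-19

((0, 0, 0, 3); (0, 0, 1, 0); (2, 0, 0, 0); (1, 1, 0, 0))


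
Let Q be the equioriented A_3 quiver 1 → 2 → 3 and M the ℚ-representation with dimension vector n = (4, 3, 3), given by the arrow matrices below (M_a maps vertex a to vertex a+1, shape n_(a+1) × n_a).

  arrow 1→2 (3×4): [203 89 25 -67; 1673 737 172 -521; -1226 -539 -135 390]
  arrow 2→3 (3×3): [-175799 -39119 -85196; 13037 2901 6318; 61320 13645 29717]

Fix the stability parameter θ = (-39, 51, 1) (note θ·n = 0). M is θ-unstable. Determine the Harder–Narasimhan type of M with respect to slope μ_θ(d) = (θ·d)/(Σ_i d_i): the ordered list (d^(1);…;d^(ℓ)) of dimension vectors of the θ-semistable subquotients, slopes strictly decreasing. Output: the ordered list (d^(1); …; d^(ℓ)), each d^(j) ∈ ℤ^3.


Via rank(M_{q-1}∘⋯∘M_p): M ≅ I[1,1], I[1,3]^3.
μ_θ-semistable layers: μ^(1)=26; μ^(2)=-39

((0, 3, 3); (4, 0, 0))


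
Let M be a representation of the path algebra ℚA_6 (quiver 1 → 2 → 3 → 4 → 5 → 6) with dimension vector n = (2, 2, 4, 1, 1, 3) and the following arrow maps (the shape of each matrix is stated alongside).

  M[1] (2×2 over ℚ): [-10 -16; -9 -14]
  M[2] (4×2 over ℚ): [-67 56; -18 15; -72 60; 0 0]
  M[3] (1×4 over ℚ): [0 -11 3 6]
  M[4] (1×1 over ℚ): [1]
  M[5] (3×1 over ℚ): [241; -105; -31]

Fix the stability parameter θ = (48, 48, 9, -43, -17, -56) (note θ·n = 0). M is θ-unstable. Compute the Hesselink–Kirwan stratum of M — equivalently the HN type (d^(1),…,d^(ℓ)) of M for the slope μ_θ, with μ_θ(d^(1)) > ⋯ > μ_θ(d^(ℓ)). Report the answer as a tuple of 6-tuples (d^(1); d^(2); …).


Interval decomposition of M: I[1,3], I[1,6], I[3,3]^2, I[6,6]^2.
HN type (ℓ=4): μ^(1)=35; μ^(2)=9; μ^(3)=-11/6; μ^(4)=-56

((1, 1, 1, 0, 0, 0); (0, 0, 2, 0, 0, 0); (1, 1, 1, 1, 1, 1); (0, 0, 0, 0, 0, 2))


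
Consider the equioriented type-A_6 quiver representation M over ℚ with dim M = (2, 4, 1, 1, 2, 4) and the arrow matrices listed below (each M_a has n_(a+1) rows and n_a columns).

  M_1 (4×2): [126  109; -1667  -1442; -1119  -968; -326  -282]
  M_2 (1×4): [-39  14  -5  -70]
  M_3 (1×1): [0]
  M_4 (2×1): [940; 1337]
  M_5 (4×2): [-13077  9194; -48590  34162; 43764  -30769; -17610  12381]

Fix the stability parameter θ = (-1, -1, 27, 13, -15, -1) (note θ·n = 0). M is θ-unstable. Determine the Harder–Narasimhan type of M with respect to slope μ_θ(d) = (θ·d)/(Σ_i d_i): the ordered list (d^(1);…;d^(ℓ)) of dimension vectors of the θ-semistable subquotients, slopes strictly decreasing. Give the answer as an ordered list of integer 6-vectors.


Barcode: M ≅ I[1,2], I[1,3], I[2,2]^2, I[4,6], I[5,6], I[6,6]^2. HN layers by μ_θ (3 steps, strictly decreasing):
  μ^(1)=27; μ^(2)=-1; μ^(3)=-15

((0, 0, 1, 0, 0, 0); (2, 4, 0, 1, 1, 4); (0, 0, 0, 0, 1, 0))


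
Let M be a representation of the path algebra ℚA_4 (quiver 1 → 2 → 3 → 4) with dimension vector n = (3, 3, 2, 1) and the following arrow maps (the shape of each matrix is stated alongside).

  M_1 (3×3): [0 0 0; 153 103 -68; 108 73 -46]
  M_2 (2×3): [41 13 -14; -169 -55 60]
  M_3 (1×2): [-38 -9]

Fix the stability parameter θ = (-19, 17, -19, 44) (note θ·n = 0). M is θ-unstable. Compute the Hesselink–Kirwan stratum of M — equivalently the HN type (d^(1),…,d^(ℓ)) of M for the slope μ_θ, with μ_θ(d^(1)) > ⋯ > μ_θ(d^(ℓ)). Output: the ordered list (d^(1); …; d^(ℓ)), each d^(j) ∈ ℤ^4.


Interval decomposition of M: I[1,1], I[1,3], I[1,4], I[2,2].
HN type (ℓ=4): μ^(1)=44; μ^(2)=17; μ^(3)=-1; μ^(4)=-19

((0, 0, 0, 1); (0, 1, 0, 0); (0, 2, 2, 0); (3, 0, 0, 0))


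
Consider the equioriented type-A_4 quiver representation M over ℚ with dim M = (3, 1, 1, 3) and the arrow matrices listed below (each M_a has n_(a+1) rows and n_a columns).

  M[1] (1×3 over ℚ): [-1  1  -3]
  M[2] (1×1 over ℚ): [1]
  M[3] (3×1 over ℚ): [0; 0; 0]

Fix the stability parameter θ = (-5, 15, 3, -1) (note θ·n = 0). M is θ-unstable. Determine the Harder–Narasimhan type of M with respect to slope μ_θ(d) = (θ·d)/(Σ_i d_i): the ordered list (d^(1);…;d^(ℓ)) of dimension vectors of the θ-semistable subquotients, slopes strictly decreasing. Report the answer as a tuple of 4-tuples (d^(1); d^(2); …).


Barcode: M ≅ I[1,1]^2, I[1,3], I[4,4]^3. HN layers by μ_θ (3 steps, strictly decreasing):
  μ^(1)=9; μ^(2)=-1; μ^(3)=-5

((0, 1, 1, 0); (0, 0, 0, 3); (3, 0, 0, 0))


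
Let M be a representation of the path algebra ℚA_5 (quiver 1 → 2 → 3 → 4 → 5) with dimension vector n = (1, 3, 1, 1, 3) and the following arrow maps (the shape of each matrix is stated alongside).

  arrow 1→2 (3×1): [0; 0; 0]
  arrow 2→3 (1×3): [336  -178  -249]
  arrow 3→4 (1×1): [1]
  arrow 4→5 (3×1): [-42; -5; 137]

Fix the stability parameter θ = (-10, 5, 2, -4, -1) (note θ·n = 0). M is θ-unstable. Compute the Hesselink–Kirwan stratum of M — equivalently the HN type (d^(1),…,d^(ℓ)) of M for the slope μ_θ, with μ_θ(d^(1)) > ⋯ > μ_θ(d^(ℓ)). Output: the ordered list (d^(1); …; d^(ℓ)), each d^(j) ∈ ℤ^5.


Barcode: M ≅ I[1,1], I[2,2]^2, I[2,5], I[5,5]^2. HN layers by μ_θ (4 steps, strictly decreasing):
  μ^(1)=5; μ^(2)=1/2; μ^(3)=-1; μ^(4)=-10

((0, 2, 0, 0, 0); (0, 1, 1, 1, 1); (0, 0, 0, 0, 2); (1, 0, 0, 0, 0))


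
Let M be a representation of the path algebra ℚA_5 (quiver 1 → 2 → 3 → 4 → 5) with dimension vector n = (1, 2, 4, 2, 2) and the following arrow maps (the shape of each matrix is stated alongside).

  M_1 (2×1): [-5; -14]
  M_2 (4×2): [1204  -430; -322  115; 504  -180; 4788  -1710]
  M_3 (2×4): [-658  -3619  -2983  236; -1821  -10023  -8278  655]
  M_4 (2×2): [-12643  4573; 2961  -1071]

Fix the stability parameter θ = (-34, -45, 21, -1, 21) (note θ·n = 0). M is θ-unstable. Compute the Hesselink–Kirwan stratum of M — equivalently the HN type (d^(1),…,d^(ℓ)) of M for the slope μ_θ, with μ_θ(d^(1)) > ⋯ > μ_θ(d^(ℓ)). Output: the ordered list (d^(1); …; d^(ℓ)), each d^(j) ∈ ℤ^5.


Barcode: M ≅ I[1,2], I[2,5], I[3,3]^2, I[3,4], I[5,5]. HN layers by μ_θ (4 steps, strictly decreasing):
  μ^(1)=21; μ^(2)=10; μ^(3)=-79/2; μ^(4)=-45

((0, 0, 2, 0, 2); (0, 0, 2, 2, 0); (1, 1, 0, 0, 0); (0, 1, 0, 0, 0))


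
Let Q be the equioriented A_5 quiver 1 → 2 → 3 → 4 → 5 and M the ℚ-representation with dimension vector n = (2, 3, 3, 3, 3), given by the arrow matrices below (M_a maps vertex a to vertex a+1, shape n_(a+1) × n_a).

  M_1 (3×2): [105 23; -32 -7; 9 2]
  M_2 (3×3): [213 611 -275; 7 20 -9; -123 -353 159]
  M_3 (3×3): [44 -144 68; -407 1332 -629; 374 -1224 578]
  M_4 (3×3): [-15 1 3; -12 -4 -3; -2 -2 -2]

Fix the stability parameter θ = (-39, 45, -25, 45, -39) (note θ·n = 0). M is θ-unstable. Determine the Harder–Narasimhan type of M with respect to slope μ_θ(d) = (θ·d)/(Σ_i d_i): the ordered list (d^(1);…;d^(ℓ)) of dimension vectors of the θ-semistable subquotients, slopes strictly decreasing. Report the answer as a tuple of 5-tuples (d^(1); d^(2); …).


Via rank(M_{q-1}∘⋯∘M_p): M ≅ I[1,3], I[1,5], I[2,3], I[4,4], I[4,5], I[5,5].
μ_θ-semistable layers: μ^(1)=45; μ^(2)=10; μ^(3)=13/2; μ^(4)=3; μ^(5)=-39

((0, 0, 0, 1, 0); (0, 2, 2, 0, 0); (0, 1, 1, 1, 1); (0, 0, 0, 1, 1); (2, 0, 0, 0, 1))


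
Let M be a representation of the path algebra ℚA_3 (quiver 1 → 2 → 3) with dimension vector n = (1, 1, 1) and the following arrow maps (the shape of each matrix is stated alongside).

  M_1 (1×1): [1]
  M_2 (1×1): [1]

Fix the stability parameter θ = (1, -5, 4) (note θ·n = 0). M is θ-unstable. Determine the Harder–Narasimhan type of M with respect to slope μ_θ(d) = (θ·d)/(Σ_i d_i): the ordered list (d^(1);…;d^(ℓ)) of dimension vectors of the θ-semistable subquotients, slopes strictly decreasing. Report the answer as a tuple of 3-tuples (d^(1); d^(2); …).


Via rank(M_{q-1}∘⋯∘M_p): M ≅ I[1,3].
μ_θ-semistable layers: μ^(1)=4; μ^(2)=-2

((0, 0, 1); (1, 1, 0))


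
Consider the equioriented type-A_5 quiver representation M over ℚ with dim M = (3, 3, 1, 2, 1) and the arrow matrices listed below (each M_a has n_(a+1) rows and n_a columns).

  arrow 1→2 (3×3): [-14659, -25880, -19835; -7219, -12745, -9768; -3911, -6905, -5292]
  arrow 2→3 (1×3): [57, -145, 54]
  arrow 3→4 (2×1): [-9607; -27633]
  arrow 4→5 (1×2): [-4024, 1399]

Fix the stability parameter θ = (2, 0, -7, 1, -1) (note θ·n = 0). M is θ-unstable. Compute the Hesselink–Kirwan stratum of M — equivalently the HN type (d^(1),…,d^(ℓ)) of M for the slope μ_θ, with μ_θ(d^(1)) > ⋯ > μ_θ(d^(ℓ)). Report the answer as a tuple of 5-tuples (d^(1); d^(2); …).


Interval decomposition of M: I[1,1], I[1,2], I[1,5], I[2,2], I[4,4].
HN type (ℓ=4): μ^(1)=2; μ^(2)=1; μ^(3)=0; μ^(4)=-5/3

((1, 0, 0, 0, 0); (1, 1, 0, 1, 0); (0, 1, 0, 1, 1); (1, 1, 1, 0, 0))


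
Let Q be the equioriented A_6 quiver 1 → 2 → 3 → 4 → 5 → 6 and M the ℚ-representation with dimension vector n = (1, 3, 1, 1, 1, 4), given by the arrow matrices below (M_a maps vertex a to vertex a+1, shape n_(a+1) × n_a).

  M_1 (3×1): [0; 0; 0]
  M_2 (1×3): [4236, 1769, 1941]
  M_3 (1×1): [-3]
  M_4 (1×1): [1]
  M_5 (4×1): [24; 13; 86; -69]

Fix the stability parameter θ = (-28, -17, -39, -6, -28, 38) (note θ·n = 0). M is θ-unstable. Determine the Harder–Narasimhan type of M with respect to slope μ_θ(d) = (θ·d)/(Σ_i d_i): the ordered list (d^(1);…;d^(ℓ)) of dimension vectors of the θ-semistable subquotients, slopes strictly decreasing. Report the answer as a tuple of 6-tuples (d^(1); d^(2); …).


Interval decomposition of M: I[1,1], I[2,2]^2, I[2,6], I[6,6]^3.
HN type (ℓ=3): μ^(1)=38; μ^(2)=-17; μ^(3)=-28

((0, 0, 0, 0, 0, 4); (0, 2, 0, 1, 1, 0); (1, 1, 1, 0, 0, 0))


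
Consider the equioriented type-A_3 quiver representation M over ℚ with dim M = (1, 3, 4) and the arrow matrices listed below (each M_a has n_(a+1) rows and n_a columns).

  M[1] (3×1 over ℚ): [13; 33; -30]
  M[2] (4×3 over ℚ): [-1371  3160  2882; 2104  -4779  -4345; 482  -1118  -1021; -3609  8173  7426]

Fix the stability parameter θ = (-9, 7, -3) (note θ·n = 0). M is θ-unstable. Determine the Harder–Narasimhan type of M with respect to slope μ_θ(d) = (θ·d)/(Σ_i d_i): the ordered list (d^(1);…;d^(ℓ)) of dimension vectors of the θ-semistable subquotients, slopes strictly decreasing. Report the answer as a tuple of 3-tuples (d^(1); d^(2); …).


Barcode: M ≅ I[1,3], I[2,3]^2, I[3,3]. HN layers by μ_θ (3 steps, strictly decreasing):
  μ^(1)=2; μ^(2)=-3; μ^(3)=-9

((0, 3, 3); (0, 0, 1); (1, 0, 0))


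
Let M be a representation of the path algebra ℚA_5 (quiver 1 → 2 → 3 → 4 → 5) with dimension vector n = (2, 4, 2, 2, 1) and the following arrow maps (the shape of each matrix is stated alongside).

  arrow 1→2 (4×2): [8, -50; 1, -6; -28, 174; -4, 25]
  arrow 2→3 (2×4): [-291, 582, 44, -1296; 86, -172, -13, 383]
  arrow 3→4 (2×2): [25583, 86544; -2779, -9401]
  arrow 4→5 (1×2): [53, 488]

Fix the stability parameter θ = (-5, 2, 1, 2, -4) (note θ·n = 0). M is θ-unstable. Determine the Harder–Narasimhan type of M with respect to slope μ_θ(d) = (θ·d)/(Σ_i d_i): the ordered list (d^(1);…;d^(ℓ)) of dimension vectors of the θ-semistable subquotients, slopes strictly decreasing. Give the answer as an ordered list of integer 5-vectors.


Via rank(M_{q-1}∘⋯∘M_p): M ≅ I[1,4], I[1,5], I[2,2]^2.
μ_θ-semistable layers: μ^(1)=2; μ^(2)=3/2; μ^(3)=1/4; μ^(4)=-5

((0, 2, 0, 1, 0); (0, 1, 1, 0, 0); (0, 1, 1, 1, 1); (2, 0, 0, 0, 0))


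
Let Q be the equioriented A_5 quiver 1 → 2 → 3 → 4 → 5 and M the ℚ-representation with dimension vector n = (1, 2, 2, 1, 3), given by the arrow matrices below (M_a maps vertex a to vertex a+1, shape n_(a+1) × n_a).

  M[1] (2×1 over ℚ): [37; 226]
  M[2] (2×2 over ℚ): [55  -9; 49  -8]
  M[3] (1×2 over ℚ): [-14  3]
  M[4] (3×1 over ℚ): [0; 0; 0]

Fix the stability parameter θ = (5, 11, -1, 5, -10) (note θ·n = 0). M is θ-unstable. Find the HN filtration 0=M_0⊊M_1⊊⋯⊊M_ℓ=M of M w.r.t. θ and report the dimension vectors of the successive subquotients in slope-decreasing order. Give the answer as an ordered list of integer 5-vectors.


Via rank(M_{q-1}∘⋯∘M_p): M ≅ I[1,4], I[2,3], I[5,5]^3.
μ_θ-semistable layers: μ^(1)=5; μ^(2)=-10

((1, 2, 2, 1, 0); (0, 0, 0, 0, 3))


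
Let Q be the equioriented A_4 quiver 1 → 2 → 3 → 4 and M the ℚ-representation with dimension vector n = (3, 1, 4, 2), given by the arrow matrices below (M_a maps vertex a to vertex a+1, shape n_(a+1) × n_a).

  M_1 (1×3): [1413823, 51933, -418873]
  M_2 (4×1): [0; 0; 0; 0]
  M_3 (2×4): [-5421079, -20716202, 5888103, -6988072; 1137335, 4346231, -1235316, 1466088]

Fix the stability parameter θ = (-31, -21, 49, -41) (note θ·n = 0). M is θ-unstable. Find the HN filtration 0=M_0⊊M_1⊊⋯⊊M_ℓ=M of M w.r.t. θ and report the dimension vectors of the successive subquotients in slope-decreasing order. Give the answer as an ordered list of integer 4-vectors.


Barcode: M ≅ I[1,1]^2, I[1,2], I[3,3]^2, I[3,4]^2. HN layers by μ_θ (4 steps, strictly decreasing):
  μ^(1)=49; μ^(2)=4; μ^(3)=-21; μ^(4)=-31

((0, 0, 2, 0); (0, 0, 2, 2); (0, 1, 0, 0); (3, 0, 0, 0))


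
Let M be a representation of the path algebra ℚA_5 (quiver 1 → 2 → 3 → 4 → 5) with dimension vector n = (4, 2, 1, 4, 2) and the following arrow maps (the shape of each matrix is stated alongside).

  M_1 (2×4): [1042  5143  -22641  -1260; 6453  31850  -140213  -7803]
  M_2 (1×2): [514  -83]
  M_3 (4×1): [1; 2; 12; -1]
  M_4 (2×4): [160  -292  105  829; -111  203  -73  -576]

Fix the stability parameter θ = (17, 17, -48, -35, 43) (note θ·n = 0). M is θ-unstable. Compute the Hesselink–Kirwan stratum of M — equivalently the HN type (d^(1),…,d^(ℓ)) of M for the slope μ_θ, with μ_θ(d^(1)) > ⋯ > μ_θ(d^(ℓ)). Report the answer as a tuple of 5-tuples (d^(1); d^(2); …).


Via rank(M_{q-1}∘⋯∘M_p): M ≅ I[1,1]^2, I[1,2], I[1,5], I[4,4]^2, I[4,5].
μ_θ-semistable layers: μ^(1)=43; μ^(2)=17; μ^(3)=-49/4; μ^(4)=-35

((0, 0, 0, 0, 2); (3, 1, 0, 0, 0); (1, 1, 1, 1, 0); (0, 0, 0, 3, 0))


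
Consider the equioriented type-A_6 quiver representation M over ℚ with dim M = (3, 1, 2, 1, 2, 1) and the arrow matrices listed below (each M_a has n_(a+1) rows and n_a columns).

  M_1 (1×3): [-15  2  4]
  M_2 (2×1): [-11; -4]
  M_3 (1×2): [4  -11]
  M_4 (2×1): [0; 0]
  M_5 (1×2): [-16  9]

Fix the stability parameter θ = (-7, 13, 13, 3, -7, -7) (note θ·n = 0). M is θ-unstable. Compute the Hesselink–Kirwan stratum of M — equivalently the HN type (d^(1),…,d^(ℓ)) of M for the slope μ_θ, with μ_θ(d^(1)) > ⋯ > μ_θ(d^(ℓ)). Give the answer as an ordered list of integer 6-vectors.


Via rank(M_{q-1}∘⋯∘M_p): M ≅ I[1,1]^2, I[1,3], I[3,4], I[5,5], I[5,6].
μ_θ-semistable layers: μ^(1)=13; μ^(2)=8; μ^(3)=-7

((0, 1, 1, 0, 0, 0); (0, 0, 1, 1, 0, 0); (3, 0, 0, 0, 2, 1))


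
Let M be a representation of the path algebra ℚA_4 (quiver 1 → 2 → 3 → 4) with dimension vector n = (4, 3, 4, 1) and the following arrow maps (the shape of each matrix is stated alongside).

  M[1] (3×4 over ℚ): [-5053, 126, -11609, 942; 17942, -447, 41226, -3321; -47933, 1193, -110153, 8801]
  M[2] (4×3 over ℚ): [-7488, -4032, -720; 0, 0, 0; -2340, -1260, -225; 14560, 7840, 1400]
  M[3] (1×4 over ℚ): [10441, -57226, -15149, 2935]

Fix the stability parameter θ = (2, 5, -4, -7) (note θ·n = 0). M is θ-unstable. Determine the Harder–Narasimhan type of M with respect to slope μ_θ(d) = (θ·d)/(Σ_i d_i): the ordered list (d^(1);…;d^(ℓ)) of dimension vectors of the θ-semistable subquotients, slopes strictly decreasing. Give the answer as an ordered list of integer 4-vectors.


Interval decomposition of M: I[1,1], I[1,2]^2, I[1,4], I[3,3]^3.
HN type (ℓ=4): μ^(1)=5; μ^(2)=2; μ^(3)=-1; μ^(4)=-4

((0, 2, 0, 0); (3, 0, 0, 0); (1, 1, 1, 1); (0, 0, 3, 0))


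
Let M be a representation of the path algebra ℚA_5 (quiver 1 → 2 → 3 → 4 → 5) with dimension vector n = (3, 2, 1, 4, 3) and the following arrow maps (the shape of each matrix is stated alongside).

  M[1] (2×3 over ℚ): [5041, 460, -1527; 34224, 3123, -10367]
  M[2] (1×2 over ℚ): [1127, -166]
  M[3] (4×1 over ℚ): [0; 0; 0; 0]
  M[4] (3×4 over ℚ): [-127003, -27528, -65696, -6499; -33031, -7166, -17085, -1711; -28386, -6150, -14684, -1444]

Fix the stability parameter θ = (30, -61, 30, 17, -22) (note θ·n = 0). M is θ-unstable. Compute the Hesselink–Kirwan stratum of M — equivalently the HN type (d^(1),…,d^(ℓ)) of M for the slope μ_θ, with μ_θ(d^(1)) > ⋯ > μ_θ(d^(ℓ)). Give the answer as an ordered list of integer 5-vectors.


Interval decomposition of M: I[1,1], I[1,2], I[1,3], I[4,4], I[4,5]^3.
HN type (ℓ=4): μ^(1)=30; μ^(2)=17; μ^(3)=-5/2; μ^(4)=-31/2

((1, 0, 1, 0, 0); (0, 0, 0, 1, 0); (0, 0, 0, 3, 3); (2, 2, 0, 0, 0))


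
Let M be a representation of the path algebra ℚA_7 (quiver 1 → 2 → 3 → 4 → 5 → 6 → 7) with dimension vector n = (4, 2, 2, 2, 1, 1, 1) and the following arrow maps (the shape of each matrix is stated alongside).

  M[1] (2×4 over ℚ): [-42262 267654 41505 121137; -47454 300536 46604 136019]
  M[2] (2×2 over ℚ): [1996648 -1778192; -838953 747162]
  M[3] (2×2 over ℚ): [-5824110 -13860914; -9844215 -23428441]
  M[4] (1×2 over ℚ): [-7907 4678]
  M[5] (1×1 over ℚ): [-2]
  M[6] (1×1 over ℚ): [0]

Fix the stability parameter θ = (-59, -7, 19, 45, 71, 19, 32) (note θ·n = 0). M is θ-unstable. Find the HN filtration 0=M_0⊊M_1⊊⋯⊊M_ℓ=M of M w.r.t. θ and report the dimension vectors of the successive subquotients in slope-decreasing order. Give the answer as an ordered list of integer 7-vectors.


Interval decomposition of M: I[1,1]^2, I[1,2], I[1,4], I[3,3], I[4,6], I[7,7].
HN type (ℓ=5): μ^(1)=45; μ^(2)=32; μ^(3)=19; μ^(4)=-7; μ^(5)=-59

((0, 0, 0, 2, 1, 1, 0); (0, 0, 0, 0, 0, 0, 1); (0, 0, 2, 0, 0, 0, 0); (0, 2, 0, 0, 0, 0, 0); (4, 0, 0, 0, 0, 0, 0))


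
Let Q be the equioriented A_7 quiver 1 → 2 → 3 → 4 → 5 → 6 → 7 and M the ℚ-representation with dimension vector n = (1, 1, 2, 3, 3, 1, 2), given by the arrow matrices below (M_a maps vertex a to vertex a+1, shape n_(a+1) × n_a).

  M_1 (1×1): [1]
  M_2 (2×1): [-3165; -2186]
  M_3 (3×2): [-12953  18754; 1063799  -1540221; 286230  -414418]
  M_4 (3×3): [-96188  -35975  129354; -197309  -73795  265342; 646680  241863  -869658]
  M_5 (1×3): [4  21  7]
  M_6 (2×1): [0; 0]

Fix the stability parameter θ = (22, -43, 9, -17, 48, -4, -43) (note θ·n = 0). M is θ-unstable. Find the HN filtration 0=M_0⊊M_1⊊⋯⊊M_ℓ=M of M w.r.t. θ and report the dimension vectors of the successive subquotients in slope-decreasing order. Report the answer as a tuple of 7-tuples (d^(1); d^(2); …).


Interval decomposition of M: I[1,6], I[3,5], I[4,4], I[5,5], I[7,7]^2.
HN type (ℓ=6): μ^(1)=48; μ^(2)=22; μ^(3)=-4; μ^(4)=-21/2; μ^(5)=-17; μ^(6)=-43

((0, 0, 0, 0, 2, 0, 0); (0, 0, 0, 0, 1, 1, 0); (0, 0, 2, 2, 0, 0, 0); (1, 1, 0, 0, 0, 0, 0); (0, 0, 0, 1, 0, 0, 0); (0, 0, 0, 0, 0, 0, 2))


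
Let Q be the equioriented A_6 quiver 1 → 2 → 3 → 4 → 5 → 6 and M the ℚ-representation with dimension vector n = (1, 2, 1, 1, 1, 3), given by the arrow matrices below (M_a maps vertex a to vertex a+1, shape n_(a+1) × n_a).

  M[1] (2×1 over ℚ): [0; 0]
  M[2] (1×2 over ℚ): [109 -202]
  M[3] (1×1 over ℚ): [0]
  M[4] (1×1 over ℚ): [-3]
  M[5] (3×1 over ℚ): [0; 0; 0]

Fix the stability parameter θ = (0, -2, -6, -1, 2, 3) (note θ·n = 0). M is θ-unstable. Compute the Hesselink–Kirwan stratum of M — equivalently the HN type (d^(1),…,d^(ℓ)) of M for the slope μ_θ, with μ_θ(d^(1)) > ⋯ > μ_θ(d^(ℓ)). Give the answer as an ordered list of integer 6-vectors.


Via rank(M_{q-1}∘⋯∘M_p): M ≅ I[1,1], I[2,2], I[2,3], I[4,5], I[6,6]^3.
μ_θ-semistable layers: μ^(1)=3; μ^(2)=2; μ^(3)=0; μ^(4)=-1; μ^(5)=-2; μ^(6)=-4

((0, 0, 0, 0, 0, 3); (0, 0, 0, 0, 1, 0); (1, 0, 0, 0, 0, 0); (0, 0, 0, 1, 0, 0); (0, 1, 0, 0, 0, 0); (0, 1, 1, 0, 0, 0))


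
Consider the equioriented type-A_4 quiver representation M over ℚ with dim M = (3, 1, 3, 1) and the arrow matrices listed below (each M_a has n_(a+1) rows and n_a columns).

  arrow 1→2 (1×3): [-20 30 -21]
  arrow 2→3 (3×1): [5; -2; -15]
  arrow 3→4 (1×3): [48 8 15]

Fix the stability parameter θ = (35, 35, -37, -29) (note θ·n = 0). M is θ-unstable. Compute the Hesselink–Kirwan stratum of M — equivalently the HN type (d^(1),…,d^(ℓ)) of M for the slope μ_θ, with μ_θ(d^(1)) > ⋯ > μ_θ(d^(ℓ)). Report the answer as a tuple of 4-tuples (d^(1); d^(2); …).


Barcode: M ≅ I[1,1]^2, I[1,4], I[3,3]^2. HN layers by μ_θ (3 steps, strictly decreasing):
  μ^(1)=35; μ^(2)=1; μ^(3)=-37

((2, 0, 0, 0); (1, 1, 1, 1); (0, 0, 2, 0))


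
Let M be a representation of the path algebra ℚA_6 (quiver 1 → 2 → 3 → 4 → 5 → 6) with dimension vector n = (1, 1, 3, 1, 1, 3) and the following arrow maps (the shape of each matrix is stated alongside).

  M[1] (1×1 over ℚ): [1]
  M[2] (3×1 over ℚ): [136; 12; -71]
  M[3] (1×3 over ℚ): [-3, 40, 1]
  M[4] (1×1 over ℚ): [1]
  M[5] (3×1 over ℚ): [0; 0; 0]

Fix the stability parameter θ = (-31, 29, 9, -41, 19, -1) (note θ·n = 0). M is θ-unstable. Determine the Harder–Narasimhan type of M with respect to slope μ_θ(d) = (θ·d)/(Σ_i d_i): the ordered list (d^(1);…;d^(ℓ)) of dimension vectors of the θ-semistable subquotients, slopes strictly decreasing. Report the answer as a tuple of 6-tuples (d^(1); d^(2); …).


Interval decomposition of M: I[1,5], I[3,3]^2, I[6,6]^3.
HN type (ℓ=4): μ^(1)=19; μ^(2)=9; μ^(3)=-1; μ^(4)=-31

((0, 0, 0, 0, 1, 0); (0, 0, 2, 0, 0, 0); (0, 1, 1, 1, 0, 3); (1, 0, 0, 0, 0, 0))


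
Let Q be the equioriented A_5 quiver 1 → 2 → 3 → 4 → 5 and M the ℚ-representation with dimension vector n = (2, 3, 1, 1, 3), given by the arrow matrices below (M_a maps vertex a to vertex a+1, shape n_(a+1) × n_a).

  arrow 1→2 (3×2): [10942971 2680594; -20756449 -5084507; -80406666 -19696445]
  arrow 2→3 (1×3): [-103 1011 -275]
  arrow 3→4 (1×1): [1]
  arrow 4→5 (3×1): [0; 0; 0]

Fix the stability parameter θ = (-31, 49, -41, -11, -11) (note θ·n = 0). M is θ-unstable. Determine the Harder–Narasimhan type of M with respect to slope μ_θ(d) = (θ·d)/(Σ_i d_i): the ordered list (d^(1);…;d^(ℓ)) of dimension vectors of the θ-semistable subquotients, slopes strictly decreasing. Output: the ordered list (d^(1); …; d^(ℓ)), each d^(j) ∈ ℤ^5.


Interval decomposition of M: I[1,2], I[1,4], I[2,2], I[5,5]^3.
HN type (ℓ=4): μ^(1)=49; μ^(2)=-1; μ^(3)=-11; μ^(4)=-31

((0, 2, 0, 0, 0); (0, 1, 1, 1, 0); (0, 0, 0, 0, 3); (2, 0, 0, 0, 0))


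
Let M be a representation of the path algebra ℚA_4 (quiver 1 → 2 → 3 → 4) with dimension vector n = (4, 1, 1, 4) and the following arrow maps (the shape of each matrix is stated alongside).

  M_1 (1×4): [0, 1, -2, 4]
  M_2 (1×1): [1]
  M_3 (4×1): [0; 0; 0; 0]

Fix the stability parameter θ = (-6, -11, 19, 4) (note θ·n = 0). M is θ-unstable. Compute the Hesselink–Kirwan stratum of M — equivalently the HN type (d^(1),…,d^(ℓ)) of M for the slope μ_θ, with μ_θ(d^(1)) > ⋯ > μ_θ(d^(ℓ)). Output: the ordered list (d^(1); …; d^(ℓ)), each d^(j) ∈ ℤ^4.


Barcode: M ≅ I[1,1]^3, I[1,3], I[4,4]^4. HN layers by μ_θ (4 steps, strictly decreasing):
  μ^(1)=19; μ^(2)=4; μ^(3)=-6; μ^(4)=-17/2

((0, 0, 1, 0); (0, 0, 0, 4); (3, 0, 0, 0); (1, 1, 0, 0))


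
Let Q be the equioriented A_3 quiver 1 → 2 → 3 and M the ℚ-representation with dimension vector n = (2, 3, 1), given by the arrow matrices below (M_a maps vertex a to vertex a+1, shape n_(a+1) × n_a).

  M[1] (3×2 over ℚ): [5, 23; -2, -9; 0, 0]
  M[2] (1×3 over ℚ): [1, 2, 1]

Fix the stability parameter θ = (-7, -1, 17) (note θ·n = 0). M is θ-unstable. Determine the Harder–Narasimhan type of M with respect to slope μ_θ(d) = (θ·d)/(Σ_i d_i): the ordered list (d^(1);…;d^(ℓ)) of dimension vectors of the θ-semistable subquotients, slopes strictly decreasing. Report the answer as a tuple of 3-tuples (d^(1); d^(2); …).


Barcode: M ≅ I[1,2], I[1,3], I[2,2]. HN layers by μ_θ (3 steps, strictly decreasing):
  μ^(1)=17; μ^(2)=-1; μ^(3)=-7

((0, 0, 1); (0, 3, 0); (2, 0, 0))


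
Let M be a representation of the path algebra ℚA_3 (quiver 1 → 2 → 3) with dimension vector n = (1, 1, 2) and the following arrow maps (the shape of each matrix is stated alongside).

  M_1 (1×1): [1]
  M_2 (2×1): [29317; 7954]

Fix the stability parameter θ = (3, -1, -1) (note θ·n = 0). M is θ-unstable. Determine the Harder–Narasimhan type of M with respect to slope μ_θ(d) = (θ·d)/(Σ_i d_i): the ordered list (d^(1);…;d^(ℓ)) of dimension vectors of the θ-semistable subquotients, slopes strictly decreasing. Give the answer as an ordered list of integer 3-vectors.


Barcode: M ≅ I[1,3], I[3,3]. HN layers by μ_θ (2 steps, strictly decreasing):
  μ^(1)=1/3; μ^(2)=-1

((1, 1, 1); (0, 0, 1))


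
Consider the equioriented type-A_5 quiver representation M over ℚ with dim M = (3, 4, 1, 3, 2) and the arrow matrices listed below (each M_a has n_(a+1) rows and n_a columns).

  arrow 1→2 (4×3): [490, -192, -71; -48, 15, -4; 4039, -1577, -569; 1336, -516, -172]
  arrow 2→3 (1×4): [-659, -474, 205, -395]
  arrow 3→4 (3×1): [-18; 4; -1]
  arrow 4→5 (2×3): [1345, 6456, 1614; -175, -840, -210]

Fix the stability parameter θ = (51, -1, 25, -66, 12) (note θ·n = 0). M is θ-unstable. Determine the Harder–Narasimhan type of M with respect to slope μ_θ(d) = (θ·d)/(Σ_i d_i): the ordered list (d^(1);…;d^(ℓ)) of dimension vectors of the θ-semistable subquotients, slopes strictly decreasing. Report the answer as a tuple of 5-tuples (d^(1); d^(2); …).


Barcode: M ≅ I[1,2]^2, I[1,4], I[2,2], I[4,4], I[4,5], I[5,5]. HN layers by μ_θ (5 steps, strictly decreasing):
  μ^(1)=25; μ^(2)=12; μ^(3)=9/4; μ^(4)=-1; μ^(5)=-66

((2, 2, 0, 0, 0); (0, 0, 0, 0, 2); (1, 1, 1, 1, 0); (0, 1, 0, 0, 0); (0, 0, 0, 2, 0))


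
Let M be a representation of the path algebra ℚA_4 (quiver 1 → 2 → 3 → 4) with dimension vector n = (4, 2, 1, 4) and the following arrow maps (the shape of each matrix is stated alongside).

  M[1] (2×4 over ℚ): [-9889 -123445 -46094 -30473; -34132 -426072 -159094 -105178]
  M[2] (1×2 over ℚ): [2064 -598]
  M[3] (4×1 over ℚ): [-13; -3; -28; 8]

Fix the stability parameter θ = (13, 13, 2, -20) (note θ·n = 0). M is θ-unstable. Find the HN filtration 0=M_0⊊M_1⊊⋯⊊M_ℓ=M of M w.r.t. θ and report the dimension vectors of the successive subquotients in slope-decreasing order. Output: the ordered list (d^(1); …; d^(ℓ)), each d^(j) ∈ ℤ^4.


Interval decomposition of M: I[1,1]^2, I[1,2], I[1,4], I[4,4]^3.
HN type (ℓ=3): μ^(1)=13; μ^(2)=2; μ^(3)=-20

((3, 1, 0, 0); (1, 1, 1, 1); (0, 0, 0, 3))


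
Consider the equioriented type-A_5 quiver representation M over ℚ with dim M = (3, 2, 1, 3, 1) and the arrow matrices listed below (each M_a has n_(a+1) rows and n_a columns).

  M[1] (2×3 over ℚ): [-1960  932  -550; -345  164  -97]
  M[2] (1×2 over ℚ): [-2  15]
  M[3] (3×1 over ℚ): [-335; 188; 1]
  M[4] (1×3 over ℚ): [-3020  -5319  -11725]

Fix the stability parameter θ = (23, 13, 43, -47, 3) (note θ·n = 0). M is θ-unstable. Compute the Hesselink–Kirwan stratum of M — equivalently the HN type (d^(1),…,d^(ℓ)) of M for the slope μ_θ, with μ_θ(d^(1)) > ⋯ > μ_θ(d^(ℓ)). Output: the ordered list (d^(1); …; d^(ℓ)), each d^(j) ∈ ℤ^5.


Barcode: M ≅ I[1,1], I[1,2], I[1,5], I[4,4]^2. HN layers by μ_θ (4 steps, strictly decreasing):
  μ^(1)=23; μ^(2)=18; μ^(3)=7; μ^(4)=-47

((1, 0, 0, 0, 0); (1, 1, 0, 0, 0); (1, 1, 1, 1, 1); (0, 0, 0, 2, 0))


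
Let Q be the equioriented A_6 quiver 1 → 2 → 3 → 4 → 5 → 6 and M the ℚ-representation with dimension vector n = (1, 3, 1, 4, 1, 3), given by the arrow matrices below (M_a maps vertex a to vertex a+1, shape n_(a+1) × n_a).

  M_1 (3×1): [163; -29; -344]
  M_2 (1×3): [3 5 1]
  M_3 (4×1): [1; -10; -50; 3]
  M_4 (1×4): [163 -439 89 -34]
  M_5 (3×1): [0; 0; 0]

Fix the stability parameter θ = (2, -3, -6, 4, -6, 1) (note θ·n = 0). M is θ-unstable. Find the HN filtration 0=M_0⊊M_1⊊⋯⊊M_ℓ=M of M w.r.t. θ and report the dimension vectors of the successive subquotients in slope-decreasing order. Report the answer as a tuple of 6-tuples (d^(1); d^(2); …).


Via rank(M_{q-1}∘⋯∘M_p): M ≅ I[1,2], I[2,2], I[2,5], I[4,4]^3, I[6,6]^3.
μ_θ-semistable layers: μ^(1)=4; μ^(2)=1; μ^(3)=-1/2; μ^(4)=-1; μ^(5)=-3; μ^(6)=-9/2

((0, 0, 0, 3, 0, 0); (0, 0, 0, 0, 0, 3); (1, 1, 0, 0, 0, 0); (0, 0, 0, 1, 1, 0); (0, 1, 0, 0, 0, 0); (0, 1, 1, 0, 0, 0))


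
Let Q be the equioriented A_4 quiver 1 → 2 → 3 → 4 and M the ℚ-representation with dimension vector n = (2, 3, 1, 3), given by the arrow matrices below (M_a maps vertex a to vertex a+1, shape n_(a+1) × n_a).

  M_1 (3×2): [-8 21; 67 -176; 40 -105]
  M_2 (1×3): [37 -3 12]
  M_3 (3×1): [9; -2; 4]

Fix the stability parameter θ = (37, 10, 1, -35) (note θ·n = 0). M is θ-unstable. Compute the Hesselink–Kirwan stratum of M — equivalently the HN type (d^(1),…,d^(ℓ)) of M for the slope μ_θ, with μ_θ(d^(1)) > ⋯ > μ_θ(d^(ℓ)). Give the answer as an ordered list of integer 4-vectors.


Barcode: M ≅ I[1,2], I[1,4], I[2,2], I[4,4]^2. HN layers by μ_θ (4 steps, strictly decreasing):
  μ^(1)=47/2; μ^(2)=10; μ^(3)=13/4; μ^(4)=-35

((1, 1, 0, 0); (0, 1, 0, 0); (1, 1, 1, 1); (0, 0, 0, 2))


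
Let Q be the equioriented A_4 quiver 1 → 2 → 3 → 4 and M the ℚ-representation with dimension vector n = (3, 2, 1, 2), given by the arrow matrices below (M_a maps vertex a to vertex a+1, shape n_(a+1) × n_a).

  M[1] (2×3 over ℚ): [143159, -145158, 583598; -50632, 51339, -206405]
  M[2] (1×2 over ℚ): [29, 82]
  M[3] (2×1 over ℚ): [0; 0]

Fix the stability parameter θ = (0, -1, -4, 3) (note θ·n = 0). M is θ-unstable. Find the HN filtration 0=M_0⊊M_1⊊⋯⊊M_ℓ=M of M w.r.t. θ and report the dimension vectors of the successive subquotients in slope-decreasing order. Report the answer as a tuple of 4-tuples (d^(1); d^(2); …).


Barcode: M ≅ I[1,1], I[1,2], I[1,3], I[4,4]^2. HN layers by μ_θ (4 steps, strictly decreasing):
  μ^(1)=3; μ^(2)=0; μ^(3)=-1/2; μ^(4)=-5/3

((0, 0, 0, 2); (1, 0, 0, 0); (1, 1, 0, 0); (1, 1, 1, 0))


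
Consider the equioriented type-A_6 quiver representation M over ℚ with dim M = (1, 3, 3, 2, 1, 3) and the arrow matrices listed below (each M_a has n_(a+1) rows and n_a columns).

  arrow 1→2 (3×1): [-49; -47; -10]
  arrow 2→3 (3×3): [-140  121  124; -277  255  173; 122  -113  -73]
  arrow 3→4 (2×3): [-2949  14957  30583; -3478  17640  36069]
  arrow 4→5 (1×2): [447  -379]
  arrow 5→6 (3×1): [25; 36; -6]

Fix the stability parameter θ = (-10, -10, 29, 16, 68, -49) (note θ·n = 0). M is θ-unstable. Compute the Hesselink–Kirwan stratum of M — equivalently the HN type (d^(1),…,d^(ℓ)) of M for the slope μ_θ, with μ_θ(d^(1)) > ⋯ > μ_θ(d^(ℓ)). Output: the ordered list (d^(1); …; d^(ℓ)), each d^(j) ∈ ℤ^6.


Interval decomposition of M: I[1,6], I[2,3], I[2,4], I[6,6]^2.
HN type (ℓ=5): μ^(1)=29; μ^(2)=45/2; μ^(3)=16; μ^(4)=-10; μ^(5)=-49

((0, 0, 1, 0, 0, 0); (0, 0, 1, 1, 0, 0); (0, 0, 1, 1, 1, 1); (1, 3, 0, 0, 0, 0); (0, 0, 0, 0, 0, 2))


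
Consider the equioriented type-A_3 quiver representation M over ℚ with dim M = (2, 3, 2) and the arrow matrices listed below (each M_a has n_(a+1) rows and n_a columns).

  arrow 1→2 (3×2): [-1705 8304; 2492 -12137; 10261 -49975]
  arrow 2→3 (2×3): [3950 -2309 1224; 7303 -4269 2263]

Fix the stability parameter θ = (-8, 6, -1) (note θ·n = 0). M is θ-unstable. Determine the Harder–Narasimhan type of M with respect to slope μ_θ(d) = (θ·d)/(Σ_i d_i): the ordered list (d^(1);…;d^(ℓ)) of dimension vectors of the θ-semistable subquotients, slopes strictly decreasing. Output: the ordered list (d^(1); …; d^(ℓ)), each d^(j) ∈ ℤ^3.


Barcode: M ≅ I[1,2], I[1,3], I[2,3]. HN layers by μ_θ (3 steps, strictly decreasing):
  μ^(1)=6; μ^(2)=5/2; μ^(3)=-8

((0, 1, 0); (0, 2, 2); (2, 0, 0))


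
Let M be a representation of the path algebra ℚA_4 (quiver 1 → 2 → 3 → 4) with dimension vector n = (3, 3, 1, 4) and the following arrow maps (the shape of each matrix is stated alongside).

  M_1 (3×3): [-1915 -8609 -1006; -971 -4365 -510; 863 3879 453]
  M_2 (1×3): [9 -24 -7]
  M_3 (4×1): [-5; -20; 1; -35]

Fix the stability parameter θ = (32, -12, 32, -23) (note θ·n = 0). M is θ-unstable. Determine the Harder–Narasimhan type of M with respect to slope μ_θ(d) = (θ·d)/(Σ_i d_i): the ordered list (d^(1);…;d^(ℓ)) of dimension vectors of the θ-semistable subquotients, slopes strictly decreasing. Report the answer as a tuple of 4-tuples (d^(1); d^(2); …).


Barcode: M ≅ I[1,2]^2, I[1,4], I[4,4]^3. HN layers by μ_θ (3 steps, strictly decreasing):
  μ^(1)=10; μ^(2)=29/4; μ^(3)=-23

((2, 2, 0, 0); (1, 1, 1, 1); (0, 0, 0, 3))


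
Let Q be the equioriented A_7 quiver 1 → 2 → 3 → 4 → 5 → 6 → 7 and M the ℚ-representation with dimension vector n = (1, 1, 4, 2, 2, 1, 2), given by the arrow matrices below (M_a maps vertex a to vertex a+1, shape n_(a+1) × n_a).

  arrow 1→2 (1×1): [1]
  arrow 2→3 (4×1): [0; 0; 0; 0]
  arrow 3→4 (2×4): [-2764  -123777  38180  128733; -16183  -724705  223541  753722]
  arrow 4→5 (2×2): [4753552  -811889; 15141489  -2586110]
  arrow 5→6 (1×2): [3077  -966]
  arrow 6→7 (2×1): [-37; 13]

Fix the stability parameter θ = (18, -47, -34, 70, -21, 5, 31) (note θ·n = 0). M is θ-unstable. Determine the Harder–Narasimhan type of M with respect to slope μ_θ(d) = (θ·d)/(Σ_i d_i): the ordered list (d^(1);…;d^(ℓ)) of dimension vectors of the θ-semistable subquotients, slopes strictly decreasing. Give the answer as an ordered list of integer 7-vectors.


Via rank(M_{q-1}∘⋯∘M_p): M ≅ I[1,2], I[3,3]^2, I[3,5], I[3,7], I[7,7].
μ_θ-semistable layers: μ^(1)=31; μ^(2)=49/2; μ^(3)=18; μ^(4)=-29/2; μ^(5)=-34

((0, 0, 0, 0, 0, 0, 2); (0, 0, 0, 1, 1, 0, 0); (0, 0, 0, 1, 1, 1, 0); (1, 1, 0, 0, 0, 0, 0); (0, 0, 4, 0, 0, 0, 0))


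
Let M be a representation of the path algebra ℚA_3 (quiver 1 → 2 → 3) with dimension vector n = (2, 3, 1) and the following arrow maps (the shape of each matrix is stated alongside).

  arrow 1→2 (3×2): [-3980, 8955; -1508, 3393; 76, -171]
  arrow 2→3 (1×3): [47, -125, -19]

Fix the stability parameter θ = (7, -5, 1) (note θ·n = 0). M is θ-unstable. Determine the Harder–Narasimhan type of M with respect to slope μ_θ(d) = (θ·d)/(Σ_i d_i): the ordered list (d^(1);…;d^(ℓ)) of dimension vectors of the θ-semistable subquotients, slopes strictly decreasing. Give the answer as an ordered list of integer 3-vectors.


Interval decomposition of M: I[1,1], I[1,3], I[2,2]^2.
HN type (ℓ=3): μ^(1)=7; μ^(2)=1; μ^(3)=-5

((1, 0, 0); (1, 1, 1); (0, 2, 0))


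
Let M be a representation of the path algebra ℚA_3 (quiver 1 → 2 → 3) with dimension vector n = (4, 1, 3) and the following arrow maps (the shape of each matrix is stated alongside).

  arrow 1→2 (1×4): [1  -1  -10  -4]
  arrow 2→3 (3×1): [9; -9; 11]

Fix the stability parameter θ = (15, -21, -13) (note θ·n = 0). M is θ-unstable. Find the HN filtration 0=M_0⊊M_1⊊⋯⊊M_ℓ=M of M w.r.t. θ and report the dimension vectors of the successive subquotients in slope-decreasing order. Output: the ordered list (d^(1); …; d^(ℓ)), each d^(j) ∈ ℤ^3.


Via rank(M_{q-1}∘⋯∘M_p): M ≅ I[1,1]^3, I[1,3], I[3,3]^2.
μ_θ-semistable layers: μ^(1)=15; μ^(2)=-19/3; μ^(3)=-13

((3, 0, 0); (1, 1, 1); (0, 0, 2))


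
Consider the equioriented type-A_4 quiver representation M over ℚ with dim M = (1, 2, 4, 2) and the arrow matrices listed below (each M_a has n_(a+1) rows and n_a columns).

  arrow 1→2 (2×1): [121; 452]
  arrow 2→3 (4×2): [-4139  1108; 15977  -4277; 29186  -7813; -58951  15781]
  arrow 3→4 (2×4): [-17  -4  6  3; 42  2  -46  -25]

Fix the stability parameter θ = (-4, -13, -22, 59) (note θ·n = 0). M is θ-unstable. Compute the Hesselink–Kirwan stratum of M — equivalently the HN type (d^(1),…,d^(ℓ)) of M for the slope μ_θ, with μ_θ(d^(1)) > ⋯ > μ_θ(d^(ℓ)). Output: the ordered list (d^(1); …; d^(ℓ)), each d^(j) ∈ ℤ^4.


Via rank(M_{q-1}∘⋯∘M_p): M ≅ I[1,4], I[2,4], I[3,3]^2.
μ_θ-semistable layers: μ^(1)=59; μ^(2)=-13; μ^(3)=-35/2; μ^(4)=-22

((0, 0, 0, 2); (1, 1, 1, 0); (0, 1, 1, 0); (0, 0, 2, 0))


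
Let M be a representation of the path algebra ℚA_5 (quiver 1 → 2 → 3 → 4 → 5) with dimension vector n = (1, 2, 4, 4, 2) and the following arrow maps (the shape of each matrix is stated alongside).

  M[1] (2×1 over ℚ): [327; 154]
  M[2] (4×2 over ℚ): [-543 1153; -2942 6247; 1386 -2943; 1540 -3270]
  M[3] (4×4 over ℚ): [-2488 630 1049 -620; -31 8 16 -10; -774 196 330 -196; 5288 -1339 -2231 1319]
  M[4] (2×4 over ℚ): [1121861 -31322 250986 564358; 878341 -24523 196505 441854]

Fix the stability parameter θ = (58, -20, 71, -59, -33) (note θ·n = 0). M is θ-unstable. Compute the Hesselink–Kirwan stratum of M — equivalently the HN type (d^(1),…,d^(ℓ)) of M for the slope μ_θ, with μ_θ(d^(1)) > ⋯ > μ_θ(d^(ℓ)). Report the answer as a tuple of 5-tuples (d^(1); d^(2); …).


Barcode: M ≅ I[1,5], I[2,5], I[3,3], I[3,4], I[4,4]. HN layers by μ_θ (6 steps, strictly decreasing):
  μ^(1)=71; μ^(2)=6; μ^(3)=17/5; μ^(4)=-7; μ^(5)=-20; μ^(6)=-59

((0, 0, 1, 0, 0); (0, 0, 1, 1, 0); (1, 1, 1, 1, 1); (0, 0, 1, 1, 1); (0, 1, 0, 0, 0); (0, 0, 0, 1, 0))


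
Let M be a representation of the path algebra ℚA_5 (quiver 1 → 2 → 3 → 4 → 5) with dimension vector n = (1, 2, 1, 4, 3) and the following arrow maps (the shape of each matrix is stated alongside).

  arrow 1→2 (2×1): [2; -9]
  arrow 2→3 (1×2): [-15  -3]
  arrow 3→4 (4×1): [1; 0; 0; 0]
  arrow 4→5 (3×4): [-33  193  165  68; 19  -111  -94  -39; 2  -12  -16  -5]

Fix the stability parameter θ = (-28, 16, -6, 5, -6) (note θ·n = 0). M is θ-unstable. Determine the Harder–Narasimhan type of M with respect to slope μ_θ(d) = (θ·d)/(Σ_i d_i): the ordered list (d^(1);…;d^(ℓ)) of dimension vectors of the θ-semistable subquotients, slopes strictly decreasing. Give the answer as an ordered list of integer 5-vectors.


Via rank(M_{q-1}∘⋯∘M_p): M ≅ I[1,5], I[2,2], I[4,4], I[4,5]^2.
μ_θ-semistable layers: μ^(1)=16; μ^(2)=5; μ^(3)=9/4; μ^(4)=-1/2; μ^(5)=-28

((0, 1, 0, 0, 0); (0, 0, 0, 1, 0); (0, 1, 1, 1, 1); (0, 0, 0, 2, 2); (1, 0, 0, 0, 0))


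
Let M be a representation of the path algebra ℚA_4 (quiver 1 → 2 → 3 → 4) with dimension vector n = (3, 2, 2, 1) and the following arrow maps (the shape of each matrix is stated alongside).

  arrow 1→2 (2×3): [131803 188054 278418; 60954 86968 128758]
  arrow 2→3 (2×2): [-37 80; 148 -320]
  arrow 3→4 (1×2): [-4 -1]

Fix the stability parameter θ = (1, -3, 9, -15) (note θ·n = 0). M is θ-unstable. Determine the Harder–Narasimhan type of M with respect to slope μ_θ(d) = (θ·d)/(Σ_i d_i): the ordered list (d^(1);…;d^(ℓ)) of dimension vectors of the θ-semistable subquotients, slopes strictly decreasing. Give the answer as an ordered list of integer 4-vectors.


Via rank(M_{q-1}∘⋯∘M_p): M ≅ I[1,1], I[1,2], I[1,3], I[3,4].
μ_θ-semistable layers: μ^(1)=9; μ^(2)=1; μ^(3)=-1; μ^(4)=-3

((0, 0, 1, 0); (1, 0, 0, 0); (2, 2, 0, 0); (0, 0, 1, 1))
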